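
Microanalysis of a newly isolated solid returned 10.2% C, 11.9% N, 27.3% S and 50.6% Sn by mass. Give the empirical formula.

C2N2S2Sn

Assume 100 g: 10.2 g C, 11.9 g N, 27.3 g S, 50.6 g Sn.
Moles — C: 10.2 / 12.01 = 0.8493 mol; N: 11.9 / 14.01 = 0.8494 mol; S: 27.3 / 32.07 = 0.8513 mol; Sn: 50.6 / 118.71 = 0.4262 mol
Divide by the smallest (0.4262 mol Sn): C 1.992, N 1.993, S 1.997, Sn 1.000
Ratio ≈ 2:2:2:1, so the empirical formula is C2N2S2Sn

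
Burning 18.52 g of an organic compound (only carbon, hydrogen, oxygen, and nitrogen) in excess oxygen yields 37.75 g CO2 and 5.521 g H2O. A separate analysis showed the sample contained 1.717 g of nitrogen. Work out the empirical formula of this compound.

C7H5NO3

mol C = 37.75 / 44.01 = 0.8578; mass C = 0.8578 × 12.01 = 10.30 g
mol H = 2 × (5.521 / 18.02) = 0.6128; mass H = 0.6128 × 1.008 = 0.6177 g
mol N = 1.717 / 14.01 = 0.1226
mass O = 18.52 − (12.64) = 5.884 g → mol O = 0.3677
Smallest is N at 0.1226 mol; normalising gives C 6.999, H 5.000, N 1.000, O 3.001
→ C7H5NO3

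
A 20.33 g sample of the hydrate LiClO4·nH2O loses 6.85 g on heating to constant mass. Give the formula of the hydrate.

LiClO4·3H2O

Mass of anhydrous LiClO4 = 20.33 − 6.85 = 13.48 g
mol H2O = 6.85 / 18.02 = 0.3801
Molar mass of LiClO4 = 106.39 g/mol → mol LiClO4 = 13.48 / 106.39 = 0.1267
n = 0.3801 / 0.1267 = 3.00 ≈ 3 → LiClO4·3H2O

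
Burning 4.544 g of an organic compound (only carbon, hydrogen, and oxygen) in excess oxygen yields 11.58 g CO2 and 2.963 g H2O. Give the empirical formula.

mol C = 11.58 / 44.01 = 0.2631; mass C = 0.2631 × 12.01 = 3.160 g
mol H = 2 × (2.963 / 18.02) = 0.3289; mass H = 0.3289 × 1.008 = 0.3315 g
mass O = 4.544 − (3.492) = 1.052 g → mol O = 0.06578
Ratios (÷ 0.06578): C 4.000, H 5.000, O 1.000
→ C4H5O

C4H5O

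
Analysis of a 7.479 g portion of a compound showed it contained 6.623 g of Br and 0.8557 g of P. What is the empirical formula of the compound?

Br3P

n(Br) = 6.623/79.90 = 0.08289, n(P) = 0.8557/30.97 = 0.02763
Smallest is P at 0.02763 mol; normalising gives Br 3.000, P 1.000
→ Br3P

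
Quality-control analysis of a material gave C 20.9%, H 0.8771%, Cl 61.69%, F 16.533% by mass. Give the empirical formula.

C2HCl2F

Assume 100 g: 20.9 g C, 0.8771 g H, 61.69 g Cl, 16.533 g F.
n(C) = 20.9/12.01 = 1.74, n(H) = 0.8771/1.008 = 0.8701, n(Cl) = 61.69/35.45 = 1.74, n(F) = 16.533/19.00 = 0.8702
Ratios (÷ 0.8701): C 2.000, H 1.000, Cl 2.000, F 1.000
→ C2HCl2F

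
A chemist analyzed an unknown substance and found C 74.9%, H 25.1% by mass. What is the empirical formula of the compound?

Assume 100 g: 74.9 g C, 25.1 g H.
C: 74.9 g ÷ 12.01 g/mol = 6.236 mol
H: 25.1 g ÷ 1.008 g/mol = 24.9 mol
Smallest is C at 6.236 mol; normalising gives C 1.000, H 3.993
≈ 1:4 → CH4

CH4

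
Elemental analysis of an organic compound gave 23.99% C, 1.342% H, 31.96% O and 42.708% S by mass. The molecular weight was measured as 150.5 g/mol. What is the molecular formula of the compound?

Assume 100 g: 23.99 g C, 1.342 g H, 31.96 g O, 42.708 g S.
Moles — C: 23.99 / 12.01 = 1.998 mol; H: 1.342 / 1.008 = 1.331 mol; O: 31.96 / 16.00 = 1.998 mol; S: 42.708 / 32.07 = 1.332 mol
Divide by the smallest (1.331 mol H): C 1.500, H 1.000, O 1.500, S 1.000
×2: C 3.00, H 2.00, O 3.00, S 2.00 → C3H2O3S2
Empirical-formula mass = 150.19 g/mol
n = 150.5 / 150.19 = 1.00 ≈ 1
Molecular formula = empirical formula = C3H2O3S2

C3H2O3S2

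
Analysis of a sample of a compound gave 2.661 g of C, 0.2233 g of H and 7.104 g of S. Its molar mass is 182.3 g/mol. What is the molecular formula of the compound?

C4H4S4

Moles — C: 2.661 / 12.01 = 0.2216 mol; H: 0.2233 / 1.008 = 0.2215 mol; S: 7.104 / 32.07 = 0.2215 mol
Smallest is S at 0.2215 mol; normalising gives C 1.000, H 1.000, S 1.000
→ CHS
Empirical-formula mass = 45.09 g/mol
n = 182.3 / 45.09 = 4.04 ≈ 4
Molecular formula = (CHS)×4 = C4H4S4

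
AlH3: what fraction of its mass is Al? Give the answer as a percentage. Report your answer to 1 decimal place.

89.9%

Molar mass = 1(26.98) + 3(1.008) = 30.004 g/mol
Mass of Al per mole = 1 × 26.98 = 26.980 g
% Al = 26.980 / 30.004 × 100 = 89.9%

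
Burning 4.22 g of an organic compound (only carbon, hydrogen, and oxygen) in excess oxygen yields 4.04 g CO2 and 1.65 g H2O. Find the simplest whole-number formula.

CH2O2

mol C = 4.04 / 44.01 = 0.09180; mass C = 0.09180 × 12.01 = 1.102 g
mol H = 2 × (1.65 / 18.02) = 0.1831; mass H = 0.1831 × 1.008 = 0.1846 g
mass O = 4.22 − (1.287) = 2.933 g → mol O = 0.1833
Ratios (÷ 0.0918): C 1.000, H 1.995, O 1.997
Ratio ≈ 1:2:2, so the empirical formula is CH2O2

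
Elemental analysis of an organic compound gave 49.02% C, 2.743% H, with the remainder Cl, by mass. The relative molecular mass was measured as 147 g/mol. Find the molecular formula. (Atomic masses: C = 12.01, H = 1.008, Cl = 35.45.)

Assume 100 g: 49.02 g C, 2.743 g H, 48.237 g Cl.
Moles — C: 49.02 / 12.01 = 4.082 mol; H: 2.743 / 1.008 = 2.721 mol; Cl: 48.237 / 35.45 = 1.361 mol
Ratios (÷ 1.361): C 3.000, H 2.000, Cl 1.000
Ratio ≈ 3:2:1, so the empirical formula is C3H2Cl
Empirical-formula mass = 73.50 g/mol
n = 147 / 73.50 = 2.00 ≈ 2
Molecular formula = (C3H2Cl)×2 = C6H4Cl2

C6H4Cl2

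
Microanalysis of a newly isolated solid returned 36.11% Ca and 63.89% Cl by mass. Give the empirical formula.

CaCl2

Assume 100 g: 36.11 g Ca, 63.89 g Cl.
Ca: 36.11 g ÷ 40.08 g/mol = 0.9009 mol
Cl: 63.89 g ÷ 35.45 g/mol = 1.802 mol
Divide by the smallest (0.9009 mol Ca): Ca 1.000, Cl 2.000
≈ 1:2 → CaCl2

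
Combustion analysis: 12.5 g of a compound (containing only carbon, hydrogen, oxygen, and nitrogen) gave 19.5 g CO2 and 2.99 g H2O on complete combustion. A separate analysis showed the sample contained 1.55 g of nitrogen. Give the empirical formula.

C4H3NO3

mol C = 19.5 / 44.01 = 0.4431; mass C = 0.4431 × 12.01 = 5.321 g
mol H = 2 × (2.99 / 18.02) = 0.3319; mass H = 0.3319 × 1.008 = 0.3345 g
mol N = 1.55 / 14.01 = 0.1106
mass O = 12.5 − (7.206) = 5.294 g → mol O = 0.3309
Ratios (÷ 0.1106): C 4.005, H 3.000, N 1.000, O 2.991
≈ 4:3:1:3 → C4H3NO3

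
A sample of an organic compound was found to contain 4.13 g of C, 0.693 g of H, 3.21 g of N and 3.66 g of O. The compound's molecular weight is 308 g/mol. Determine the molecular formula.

C: 4.13 g ÷ 12.01 g/mol = 0.3439 mol
H: 0.693 g ÷ 1.008 g/mol = 0.6875 mol
N: 3.21 g ÷ 14.01 g/mol = 0.2291 mol
O: 3.66 g ÷ 16.00 g/mol = 0.2288 mol
Smallest is O at 0.2288 mol; normalising gives C 1.503, H 3.005, N 1.002, O 1.000
Scaling by 2: C 3.01, H 6.01, N 2.00, O 2.00 → C3H6N2O2
Empirical-formula mass = 102.10 g/mol
n = 308 / 102.10 = 3.02 ≈ 3
Molecular formula = (C3H6N2O2)×3 = C9H18N6O6

C9H18N6O6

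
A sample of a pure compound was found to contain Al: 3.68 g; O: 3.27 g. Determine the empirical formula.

Al2O3

n(Al) = 3.68/26.98 = 0.1364, n(O) = 3.27/16.00 = 0.2044
Divide by the smallest (0.1364 mol Al): Al 1.000, O 1.498
Multiply by 2: Al 2.00, O 3.00 → Al2O3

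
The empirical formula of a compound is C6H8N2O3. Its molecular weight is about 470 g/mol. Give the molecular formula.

C18H24N6O9

Empirical-formula mass = 156.14 g/mol
n = 470 / 156.14 = 3.01 ≈ 3
Molecular formula = (C6H8N2O3)3 = C18H24N6O9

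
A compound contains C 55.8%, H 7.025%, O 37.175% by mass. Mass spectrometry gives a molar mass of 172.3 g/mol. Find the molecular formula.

C8H12O4

Assume 100 g: 55.8 g C, 7.025 g H, 37.175 g O.
Moles — C: 55.8 / 12.01 = 4.646 mol; H: 7.025 / 1.008 = 6.969 mol; O: 37.175 / 16.00 = 2.323 mol
Smallest is O at 2.323 mol; normalising gives C 2.000, H 3.000, O 1.000
→ C2H3O
Empirical-formula mass = 43.04 g/mol
n = 172.3 / 43.04 = 4.00 ≈ 4
Molecular formula = (C2H3O)×4 = C8H12O4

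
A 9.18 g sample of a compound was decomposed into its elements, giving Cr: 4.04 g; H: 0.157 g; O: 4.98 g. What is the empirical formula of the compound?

Moles — Cr: 4.04 / 52.00 = 0.07769 mol; H: 0.157 / 1.008 = 0.1558 mol; O: 4.98 / 16.00 = 0.3113 mol
Smallest is Cr at 0.07769 mol; normalising gives Cr 1.000, H 2.005, O 4.006
Ratio ≈ 1:2:4, so the empirical formula is CrH2O4

CrH2O4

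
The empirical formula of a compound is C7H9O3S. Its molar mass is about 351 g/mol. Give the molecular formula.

C14H18O6S2

Empirical-formula mass = 173.21 g/mol
n = 351 / 173.21 = 2.03 ≈ 2
Molecular formula = (C7H9O3S)2 = C14H18O6S2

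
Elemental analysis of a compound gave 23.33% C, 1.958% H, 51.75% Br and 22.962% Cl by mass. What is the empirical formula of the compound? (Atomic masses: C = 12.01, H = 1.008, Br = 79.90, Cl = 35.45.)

C3H3BrCl

Assume 100 g: 23.33 g C, 1.958 g H, 51.75 g Br, 22.962 g Cl.
n(C) = 23.33/12.01 = 1.943, n(H) = 1.958/1.008 = 1.942, n(Br) = 51.75/79.90 = 0.6477, n(Cl) = 22.962/35.45 = 0.6477
Smallest is Br at 0.6477 mol; normalising gives C 2.999, H 2.999, Br 1.000, Cl 1.000
→ C3H3BrCl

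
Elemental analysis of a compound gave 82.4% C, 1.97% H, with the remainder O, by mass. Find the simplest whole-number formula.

Assume 100 g: 82.4 g C, 1.97 g H, 15.63 g O.
n(C) = 82.4/12.01 = 6.861, n(H) = 1.97/1.008 = 1.954, n(O) = 15.63/16.00 = 0.9769
Divide by the smallest (0.9769 mol O): C 7.023, H 2.001, O 1.000
≈ 7:2:1 → C7H2O

C7H2O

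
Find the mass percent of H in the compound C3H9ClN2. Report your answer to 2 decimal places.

8.36%

Molar mass = 3(12.01) + 9(1.008) + 1(35.45) + 2(14.01) = 108.572 g/mol
Mass of H per mole = 9 × 1.008 = 9.072 g
% H = 9.072 / 108.572 × 100 = 8.36%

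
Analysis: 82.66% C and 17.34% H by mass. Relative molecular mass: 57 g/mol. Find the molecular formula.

C4H10

Assume 100 g: 82.66 g C, 17.34 g H.
Moles — C: 82.66 / 12.01 = 6.883 mol; H: 17.34 / 1.008 = 17.2 mol
Divide by the smallest (6.883 mol C): C 1.000, H 2.499
×2: C 2.00, H 5.00 → C2H5
Empirical-formula mass = 29.06 g/mol
n = 57 / 29.06 = 1.96 ≈ 2
Molecular formula = (C2H5)×2 = C4H10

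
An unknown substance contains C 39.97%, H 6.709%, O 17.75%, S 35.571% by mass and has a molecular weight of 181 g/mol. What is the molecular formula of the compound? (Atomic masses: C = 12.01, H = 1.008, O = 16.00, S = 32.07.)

C6H12O2S2

Assume 100 g: 39.97 g C, 6.709 g H, 17.75 g O, 35.571 g S.
n(C) = 39.97/12.01 = 3.328, n(H) = 6.709/1.008 = 6.656, n(O) = 17.75/16.00 = 1.109, n(S) = 35.571/32.07 = 1.109
Ratios (÷ 1.109): C 3.001, H 6.001, O 1.000, S 1.000
→ C3H6OS
Empirical-formula mass = 90.15 g/mol
n = 181 / 90.15 = 2.01 ≈ 2
Molecular formula = (C3H6OS)×2 = C6H12O2S2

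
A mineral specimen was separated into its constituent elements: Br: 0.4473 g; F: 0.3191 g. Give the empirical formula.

n(Br) = 0.4473/79.90 = 0.005598, n(F) = 0.3191/19.00 = 0.01679
Smallest is Br at 0.005598 mol; normalising gives Br 1.000, F 3.000
Ratio ≈ 1:3, so the empirical formula is BrF3

BrF3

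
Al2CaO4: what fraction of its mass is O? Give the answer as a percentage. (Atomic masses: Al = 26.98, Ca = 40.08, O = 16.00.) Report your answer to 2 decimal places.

Molar mass = 2(26.98) + 1(40.08) + 4(16.00) = 158.040 g/mol
Mass of O per mole = 4 × 16.00 = 64.000 g
% O = 64.000 / 158.040 × 100 = 40.50%

40.50%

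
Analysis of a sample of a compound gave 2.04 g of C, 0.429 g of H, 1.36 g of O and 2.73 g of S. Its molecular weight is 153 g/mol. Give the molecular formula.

n(C) = 2.04/12.01 = 0.1699, n(H) = 0.429/1.008 = 0.4256, n(O) = 1.36/16.00 = 0.085, n(S) = 2.73/32.07 = 0.08513
Ratios (÷ 0.085): C 1.998, H 5.007, O 1.000, S 1.001
→ C2H5OS
Empirical-formula mass = 77.13 g/mol
n = 153 / 77.13 = 1.98 ≈ 2
Molecular formula = (C2H5OS)×2 = C4H10O2S2

C4H10O2S2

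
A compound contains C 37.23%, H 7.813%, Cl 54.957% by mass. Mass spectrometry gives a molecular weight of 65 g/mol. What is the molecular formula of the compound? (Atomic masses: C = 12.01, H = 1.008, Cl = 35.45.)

C2H5Cl

Assume 100 g: 37.23 g C, 7.813 g H, 54.957 g Cl.
Moles — C: 37.23 / 12.01 = 3.1 mol; H: 7.813 / 1.008 = 7.751 mol; Cl: 54.957 / 35.45 = 1.55 mol
Smallest is Cl at 1.55 mol; normalising gives C 2.000, H 5.000, Cl 1.000
Ratio ≈ 2:5:1, so the empirical formula is C2H5Cl
Empirical-formula mass = 64.51 g/mol
n = 65 / 64.51 = 1.01 ≈ 1
Molecular formula = empirical formula = C2H5Cl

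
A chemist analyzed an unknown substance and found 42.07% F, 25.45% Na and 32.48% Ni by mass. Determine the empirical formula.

F4Na2Ni

Assume 100 g: 42.07 g F, 25.45 g Na, 32.48 g Ni.
n(F) = 42.07/19.00 = 2.214, n(Na) = 25.45/22.99 = 1.107, n(Ni) = 32.48/58.69 = 0.5534
Ratios (÷ 0.5534): F 4.001, Na 2.000, Ni 1.000
Ratio ≈ 4:2:1, so the empirical formula is F4Na2Ni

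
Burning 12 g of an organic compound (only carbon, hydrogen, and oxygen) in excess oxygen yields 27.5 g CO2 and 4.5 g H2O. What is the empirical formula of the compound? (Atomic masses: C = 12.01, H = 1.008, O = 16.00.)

mol C = 27.5 / 44.01 = 0.6249; mass C = 0.6249 × 12.01 = 7.505 g
mol H = 2 × (4.5 / 18.02) = 0.4994; mass H = 0.4994 × 1.008 = 0.5034 g
mass O = 12 − (8.008) = 3.992 g → mol O = 0.2495
Ratios (÷ 0.2495): C 2.504, H 2.002, O 1.000
Scaling by 2: C 5.01, H 4.00, O 2.00 → C5H4O2

C5H4O2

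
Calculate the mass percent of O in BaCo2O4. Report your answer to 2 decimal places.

20.05%

Molar mass = 1(137.33) + 2(58.93) + 4(16.00) = 319.190 g/mol
Mass of O per mole = 4 × 16.00 = 64.000 g
% O = 64.000 / 319.190 × 100 = 20.05%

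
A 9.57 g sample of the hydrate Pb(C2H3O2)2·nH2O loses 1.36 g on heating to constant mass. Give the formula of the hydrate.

Pb(C2H3O2)2·3H2O

Mass of anhydrous Pb(C2H3O2)2 = 9.57 − 1.36 = 8.21 g
mol H2O = 1.36 / 18.02 = 0.07547
Molar mass of Pb(C2H3O2)2 = 325.29 g/mol → mol Pb(C2H3O2)2 = 8.21 / 325.29 = 0.02524
n = 0.07547 / 0.02524 = 2.99 ≈ 3 → Pb(C2H3O2)2·3H2O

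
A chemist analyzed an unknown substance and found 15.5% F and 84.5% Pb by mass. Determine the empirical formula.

F2Pb

Assume 100 g: 15.5 g F, 84.5 g Pb.
F: 15.5 g ÷ 19.00 g/mol = 0.8158 mol
Pb: 84.5 g ÷ 207.2 g/mol = 0.4078 mol
Divide by the smallest (0.4078 mol Pb): F 2.000, Pb 1.000
≈ 2:1 → F2Pb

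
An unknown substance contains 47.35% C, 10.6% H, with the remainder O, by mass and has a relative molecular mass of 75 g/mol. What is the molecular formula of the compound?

Assume 100 g: 47.35 g C, 10.6 g H, 42.05 g O.
Moles — C: 47.35 / 12.01 = 3.943 mol; H: 10.6 / 1.008 = 10.52 mol; O: 42.05 / 16.00 = 2.628 mol
Smallest is O at 2.628 mol; normalising gives C 1.500, H 4.001, O 1.000
Multiply by 2: C 3.00, H 8.00, O 2.00 → C3H8O2
Empirical-formula mass = 76.09 g/mol
n = 75 / 76.09 = 0.99 ≈ 1
Molecular formula = empirical formula = C3H8O2

C3H8O2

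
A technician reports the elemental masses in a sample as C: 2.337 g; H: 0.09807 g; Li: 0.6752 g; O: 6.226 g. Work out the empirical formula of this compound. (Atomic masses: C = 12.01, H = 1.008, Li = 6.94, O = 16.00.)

C2HLiO4

Moles — C: 2.337 / 12.01 = 0.1946 mol; H: 0.09807 / 1.008 = 0.09729 mol; Li: 0.6752 / 6.94 = 0.09729 mol; O: 6.226 / 16.00 = 0.3891 mol
Ratios (÷ 0.09729): C 2.000, H 1.000, Li 1.000, O 4.000
≈ 2:1:1:4 → C2HLiO4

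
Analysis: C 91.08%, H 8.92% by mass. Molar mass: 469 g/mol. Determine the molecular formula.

C36H42

Assume 100 g: 91.08 g C, 8.92 g H.
C: 91.08 g ÷ 12.01 g/mol = 7.584 mol
H: 8.92 g ÷ 1.008 g/mol = 8.849 mol
Divide by the smallest (7.584 mol C): C 1.000, H 1.167
Multiply by 6: C 6.00, H 7.00 → C6H7
Empirical-formula mass = 79.12 g/mol
n = 469 / 79.12 = 5.93 ≈ 6
Molecular formula = (C6H7)×6 = C36H42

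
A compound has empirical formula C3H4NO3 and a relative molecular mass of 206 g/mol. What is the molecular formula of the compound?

Empirical-formula mass = 102.07 g/mol
n = 206 / 102.07 = 2.02 ≈ 2
Molecular formula = (C3H4NO3)2 = C6H8N2O6

C6H8N2O6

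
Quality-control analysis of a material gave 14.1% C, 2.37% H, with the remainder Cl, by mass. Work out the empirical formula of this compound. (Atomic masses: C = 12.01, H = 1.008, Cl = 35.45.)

Assume 100 g: 14.1 g C, 2.37 g H, 83.53 g Cl.
Moles — C: 14.1 / 12.01 = 1.174 mol; H: 2.37 / 1.008 = 2.351 mol; Cl: 83.53 / 35.45 = 2.356 mol
Ratios (÷ 1.174): C 1.000, H 2.003, Cl 2.007
≈ 1:2:2 → CH2Cl2

CH2Cl2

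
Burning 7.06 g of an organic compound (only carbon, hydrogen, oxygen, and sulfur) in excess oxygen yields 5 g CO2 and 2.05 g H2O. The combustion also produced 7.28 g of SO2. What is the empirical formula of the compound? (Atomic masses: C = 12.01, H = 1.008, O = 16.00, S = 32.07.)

mol C = 5 / 44.01 = 0.1136; mass C = 0.1136 × 12.01 = 1.364 g
mol H = 2 × (2.05 / 18.02) = 0.2275; mass H = 0.2275 × 1.008 = 0.2293 g
mol S = 7.28 / 64.07 = 0.1136; mass S = 3.644 g
mass O = 7.06 − (5.238) = 1.822 g → mol O = 0.1139
Smallest is C at 0.1136 mol; normalising gives C 1.000, H 2.003, O 1.002, S 1.000
≈ 1:2:1:1 → CH2OS

CH2OS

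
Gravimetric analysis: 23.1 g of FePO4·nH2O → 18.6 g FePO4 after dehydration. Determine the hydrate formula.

FePO4·2H2O

Mass of water lost = 23.1 − 18.6 = 4.5 g → 4.5 / 18.02 = 0.2497 mol H2O
Molar mass of FePO4 = 150.82 g/mol → mol FePO4 = 18.6 / 150.82 = 0.1233
n = 0.2497 / 0.1233 = 2.02 ≈ 2 → FePO4·2H2O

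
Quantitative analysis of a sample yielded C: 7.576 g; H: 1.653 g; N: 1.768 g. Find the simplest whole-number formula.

Moles — C: 7.576 / 12.01 = 0.6308 mol; H: 1.653 / 1.008 = 1.64 mol; N: 1.768 / 14.01 = 0.1262 mol
Smallest is N at 0.1262 mol; normalising gives C 4.999, H 12.995, N 1.000
→ C5H13N

C5H13N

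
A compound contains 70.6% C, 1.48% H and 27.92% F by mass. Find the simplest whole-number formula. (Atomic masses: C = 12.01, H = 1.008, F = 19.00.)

C4HF

Assume 100 g: 70.6 g C, 1.48 g H, 27.92 g F.
C: 70.6 g ÷ 12.01 g/mol = 5.878 mol
H: 1.48 g ÷ 1.008 g/mol = 1.468 mol
F: 27.92 g ÷ 19.00 g/mol = 1.469 mol
Smallest is H at 1.468 mol; normalising gives C 4.004, H 1.000, F 1.001
→ C4HF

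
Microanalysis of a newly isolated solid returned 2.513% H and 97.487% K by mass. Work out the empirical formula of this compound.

Assume 100 g: 2.513 g H, 97.487 g K.
n(H) = 2.513/1.008 = 2.493, n(K) = 97.487/39.10 = 2.493
Ratios (÷ 2.493): H 1.000, K 1.000
≈ 1:1 → HK

HK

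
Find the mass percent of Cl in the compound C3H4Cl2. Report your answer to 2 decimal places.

Molar mass = 3(12.01) + 4(1.008) + 2(35.45) = 110.962 g/mol
Mass of Cl per mole = 2 × 35.45 = 70.900 g
% Cl = 70.900 / 110.962 × 100 = 63.90%

63.90%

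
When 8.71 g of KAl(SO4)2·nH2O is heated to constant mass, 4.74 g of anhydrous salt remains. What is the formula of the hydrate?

Mass of water lost = 8.71 − 4.74 = 3.97 g → 3.97 / 18.02 = 0.2203 mol H2O
Molar mass of KAl(SO4)2 = 258.22 g/mol → mol KAl(SO4)2 = 4.74 / 258.22 = 0.01836
n = 0.2203 / 0.01836 = 12.00 ≈ 12 → KAl(SO4)2·12H2O

KAl(SO4)2·12H2O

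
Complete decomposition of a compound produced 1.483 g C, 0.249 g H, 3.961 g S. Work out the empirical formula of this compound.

n(C) = 1.483/12.01 = 0.1235, n(H) = 0.249/1.008 = 0.247, n(S) = 3.961/32.07 = 0.1235
Smallest is C at 0.1235 mol; normalising gives C 1.000, H 2.001, S 1.000
Ratio ≈ 1:2:1, so the empirical formula is CH2S

CH2S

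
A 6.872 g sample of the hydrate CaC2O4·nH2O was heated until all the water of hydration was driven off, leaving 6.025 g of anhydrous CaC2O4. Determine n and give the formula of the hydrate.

CaC2O4·H2O

Mass of water lost = 6.872 − 6.025 = 0.847 g → 0.847 / 18.02 = 0.047 mol H2O
Molar mass of CaC2O4 = 128.10 g/mol → mol CaC2O4 = 6.025 / 128.10 = 0.04703
n = 0.047 / 0.04703 = 1.00 ≈ 1 → CaC2O4·H2O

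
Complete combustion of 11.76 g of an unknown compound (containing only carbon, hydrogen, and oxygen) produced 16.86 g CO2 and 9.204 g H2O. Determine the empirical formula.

C3H8O3

mol C = 16.86 / 44.01 = 0.3831; mass C = 0.3831 × 12.01 = 4.601 g
mol H = 2 × (9.204 / 18.02) = 1.022; mass H = 1.022 × 1.008 = 1.030 g
mass O = 11.76 − (5.631) = 6.129 g → mol O = 0.3831
Divide by the smallest (0.3831 mol O): C 1.000, H 2.667, O 1.000
Multiply by 3: C 3.00, H 8.00, O 3.00 → C3H8O3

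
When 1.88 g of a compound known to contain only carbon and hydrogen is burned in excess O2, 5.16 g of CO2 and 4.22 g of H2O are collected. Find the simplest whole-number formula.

CH4

mol C = 5.16 / 44.01 = 0.1172; mass C = 0.1172 × 12.01 = 1.408 g
mol H = 2 × (4.22 / 18.02) = 0.4684; mass H = 0.4684 × 1.008 = 0.4721 g
Smallest is C at 0.1172 mol; normalising gives C 1.000, H 3.995
≈ 1:4 → CH4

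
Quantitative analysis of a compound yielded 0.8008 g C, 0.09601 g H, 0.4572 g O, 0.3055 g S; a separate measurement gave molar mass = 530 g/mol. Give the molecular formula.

C21H30O9S3

Moles — C: 0.8008 / 12.01 = 0.06668 mol; H: 0.09601 / 1.008 = 0.09525 mol; O: 0.4572 / 16.00 = 0.02857 mol; S: 0.3055 / 32.07 = 0.009526 mol
Divide by the smallest (0.009526 mol S): C 7.000, H 9.999, O 3.000, S 1.000
Ratio ≈ 7:10:3:1, so the empirical formula is C7H10O3S
Empirical-formula mass = 174.22 g/mol
n = 530 / 174.22 = 3.04 ≈ 3
Molecular formula = (C7H10O3S)×3 = C21H30O9S3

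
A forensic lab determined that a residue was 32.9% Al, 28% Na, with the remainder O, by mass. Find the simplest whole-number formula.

Assume 100 g: 32.9 g Al, 28 g Na, 39.1 g O.
n(Al) = 32.9/26.98 = 1.219, n(Na) = 28/22.99 = 1.218, n(O) = 39.1/16.00 = 2.444
Smallest is Na at 1.218 mol; normalising gives Al 1.001, Na 1.000, O 2.006
→ AlNaO2

AlNaO2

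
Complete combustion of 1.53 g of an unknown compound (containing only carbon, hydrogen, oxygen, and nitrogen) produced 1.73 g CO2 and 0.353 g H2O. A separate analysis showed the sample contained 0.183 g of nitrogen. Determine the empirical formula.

mol C = 1.73 / 44.01 = 0.03931; mass C = 0.03931 × 12.01 = 0.4721 g
mol H = 2 × (0.353 / 18.02) = 0.03918; mass H = 0.03918 × 1.008 = 0.03949 g
mol N = 0.183 / 14.01 = 0.01306
mass O = 1.53 − (0.6946) = 0.8354 g → mol O = 0.05221
Smallest is N at 0.01306 mol; normalising gives C 3.009, H 2.999, N 1.000, O 3.997
Ratio ≈ 3:3:1:4, so the empirical formula is C3H3NO4

C3H3NO4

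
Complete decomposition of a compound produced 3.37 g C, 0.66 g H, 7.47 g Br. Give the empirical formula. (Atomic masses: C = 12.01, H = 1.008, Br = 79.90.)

Moles — C: 3.37 / 12.01 = 0.2806 mol; H: 0.66 / 1.008 = 0.6548 mol; Br: 7.47 / 79.90 = 0.09349 mol
Smallest is Br at 0.09349 mol; normalising gives C 3.001, H 7.003, Br 1.000
≈ 3:7:1 → C3H7Br

C3H7Br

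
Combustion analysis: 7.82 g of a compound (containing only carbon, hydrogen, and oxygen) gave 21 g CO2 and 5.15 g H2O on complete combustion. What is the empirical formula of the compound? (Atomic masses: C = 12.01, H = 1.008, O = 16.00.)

mol C = 21 / 44.01 = 0.4772; mass C = 0.4772 × 12.01 = 5.731 g
mol H = 2 × (5.15 / 18.02) = 0.5716; mass H = 0.5716 × 1.008 = 0.5762 g
mass O = 7.82 − (6.307) = 1.513 g → mol O = 0.09457
Smallest is O at 0.09457 mol; normalising gives C 5.046, H 6.044, O 1.000
Ratio ≈ 5:6:1, so the empirical formula is C5H6O

C5H6O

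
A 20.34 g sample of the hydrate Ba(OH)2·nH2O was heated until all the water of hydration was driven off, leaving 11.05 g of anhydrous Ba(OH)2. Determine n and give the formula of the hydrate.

Ba(OH)2·8H2O

Mass of water lost = 20.34 − 11.05 = 9.29 g → 9.29 / 18.02 = 0.5155 mol H2O
Molar mass of Ba(OH)2 = 171.35 g/mol → mol Ba(OH)2 = 11.05 / 171.35 = 0.06449
n = 0.5155 / 0.06449 = 7.99 ≈ 8 → Ba(OH)2·8H2O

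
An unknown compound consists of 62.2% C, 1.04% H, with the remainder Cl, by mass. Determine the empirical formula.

C5HCl

Assume 100 g: 62.2 g C, 1.04 g H, 36.76 g Cl.
C: 62.2 g ÷ 12.01 g/mol = 5.179 mol
H: 1.04 g ÷ 1.008 g/mol = 1.032 mol
Cl: 36.76 g ÷ 35.45 g/mol = 1.037 mol
Divide by the smallest (1.032 mol H): C 5.020, H 1.000, Cl 1.005
≈ 5:1:1 → C5HCl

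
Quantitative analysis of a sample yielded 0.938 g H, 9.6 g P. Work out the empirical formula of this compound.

H3P

H: 0.938 g ÷ 1.008 g/mol = 0.9306 mol
P: 9.6 g ÷ 30.97 g/mol = 0.31 mol
Ratios (÷ 0.31): H 3.002, P 1.000
Ratio ≈ 3:1, so the empirical formula is H3P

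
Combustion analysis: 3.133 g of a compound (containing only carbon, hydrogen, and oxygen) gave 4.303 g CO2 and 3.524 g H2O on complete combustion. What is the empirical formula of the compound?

CH4O

mol C = 4.303 / 44.01 = 0.09777; mass C = 0.09777 × 12.01 = 1.174 g
mol H = 2 × (3.524 / 18.02) = 0.3911; mass H = 0.3911 × 1.008 = 0.3942 g
mass O = 3.133 − (1.569) = 1.564 g → mol O = 0.09778
Divide by the smallest (0.09777 mol C): C 1.000, H 4.000, O 1.000
Ratio ≈ 1:4:1, so the empirical formula is CH4O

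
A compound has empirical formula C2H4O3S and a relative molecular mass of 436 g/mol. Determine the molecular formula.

Empirical-formula mass = 108.12 g/mol
n = 436 / 108.12 = 4.03 ≈ 4
Molecular formula = (C2H4O3S)4 = C8H16O12S4

C8H16O12S4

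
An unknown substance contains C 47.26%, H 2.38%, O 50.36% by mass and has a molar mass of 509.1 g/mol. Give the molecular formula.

C20H12O16

Assume 100 g: 47.26 g C, 2.38 g H, 50.36 g O.
n(C) = 47.26/12.01 = 3.935, n(H) = 2.38/1.008 = 2.361, n(O) = 50.36/16.00 = 3.147
Divide by the smallest (2.361 mol H): C 1.667, H 1.000, O 1.333
Multiply by 3: C 5.00, H 3.00, O 4.00 → C5H3O4
Empirical-formula mass = 127.07 g/mol
n = 509.1 / 127.07 = 4.01 ≈ 4
Molecular formula = (C5H3O4)×4 = C20H12O16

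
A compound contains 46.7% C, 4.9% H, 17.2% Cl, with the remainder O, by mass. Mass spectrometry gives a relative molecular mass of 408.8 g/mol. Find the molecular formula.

C16H20Cl2O8

Assume 100 g: 46.7 g C, 4.9 g H, 17.2 g Cl, 31.2 g O.
n(C) = 46.7/12.01 = 3.888, n(H) = 4.9/1.008 = 4.861, n(Cl) = 17.2/35.45 = 0.4852, n(O) = 31.2/16.00 = 1.95
Ratios (÷ 0.4852): C 8.014, H 10.019, Cl 1.000, O 4.019
Ratio ≈ 8:10:1:4, so the empirical formula is C8H10ClO4
Empirical-formula mass = 205.61 g/mol
n = 408.8 / 205.61 = 1.99 ≈ 2
Molecular formula = (C8H10ClO4)×2 = C16H20Cl2O8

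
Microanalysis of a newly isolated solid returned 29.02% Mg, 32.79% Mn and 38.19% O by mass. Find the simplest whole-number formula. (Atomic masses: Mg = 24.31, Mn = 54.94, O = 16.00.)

Mg2MnO4

Assume 100 g: 29.02 g Mg, 32.79 g Mn, 38.19 g O.
n(Mg) = 29.02/24.31 = 1.194, n(Mn) = 32.79/54.94 = 0.5968, n(O) = 38.19/16.00 = 2.387
Divide by the smallest (0.5968 mol Mn): Mg 2.000, Mn 1.000, O 3.999
Ratio ≈ 2:1:4, so the empirical formula is Mg2MnO4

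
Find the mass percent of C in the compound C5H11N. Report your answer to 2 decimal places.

Molar mass = 5(12.01) + 11(1.008) + 1(14.01) = 85.148 g/mol
Mass of C per mole = 5 × 12.01 = 60.050 g
% C = 60.050 / 85.148 × 100 = 70.52%

70.52%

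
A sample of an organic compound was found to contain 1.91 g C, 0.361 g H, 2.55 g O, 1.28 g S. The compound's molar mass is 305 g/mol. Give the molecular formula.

Moles — C: 1.91 / 12.01 = 0.159 mol; H: 0.361 / 1.008 = 0.3581 mol; O: 2.55 / 16.00 = 0.1594 mol; S: 1.28 / 32.07 = 0.03991 mol
Smallest is S at 0.03991 mol; normalising gives C 3.985, H 8.973, O 3.993, S 1.000
→ C4H9O4S
Empirical-formula mass = 153.18 g/mol
n = 305 / 153.18 = 1.99 ≈ 2
Molecular formula = (C4H9O4S)×2 = C8H18O8S2

C8H18O8S2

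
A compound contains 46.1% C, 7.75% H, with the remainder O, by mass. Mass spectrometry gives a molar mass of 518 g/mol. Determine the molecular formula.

Assume 100 g: 46.1 g C, 7.75 g H, 46.15 g O.
n(C) = 46.1/12.01 = 3.838, n(H) = 7.75/1.008 = 7.688, n(O) = 46.15/16.00 = 2.884
Ratios (÷ 2.884): C 1.331, H 2.666, O 1.000
Scaling by 3: C 3.99, H 8.00, O 3.00 → C4H8O3
Empirical-formula mass = 104.10 g/mol
n = 518 / 104.10 = 4.98 ≈ 5
Molecular formula = (C4H8O3)×5 = C20H40O15

C20H40O15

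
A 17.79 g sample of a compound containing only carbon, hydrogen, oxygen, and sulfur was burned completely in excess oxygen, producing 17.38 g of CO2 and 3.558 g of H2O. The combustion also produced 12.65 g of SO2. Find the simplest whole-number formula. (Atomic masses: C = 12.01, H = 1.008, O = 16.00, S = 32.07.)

C2H2O2S

mol C = 17.38 / 44.01 = 0.3949; mass C = 0.3949 × 12.01 = 4.743 g
mol H = 2 × (3.558 / 18.02) = 0.3949; mass H = 0.3949 × 1.008 = 0.3981 g
mol S = 12.65 / 64.07 = 0.1974; mass S = 6.332 g
mass O = 17.79 − (11.47) = 6.317 g → mol O = 0.3948
Ratios (÷ 0.1974): C 2.000, H 2.000, O 2.000, S 1.000
→ C2H2O2S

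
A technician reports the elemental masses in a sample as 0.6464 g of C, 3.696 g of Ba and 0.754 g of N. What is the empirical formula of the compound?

C2BaN2

C: 0.6464 g ÷ 12.01 g/mol = 0.05382 mol
Ba: 3.696 g ÷ 137.33 g/mol = 0.02691 mol
N: 0.754 g ÷ 14.01 g/mol = 0.05382 mol
Smallest is Ba at 0.02691 mol; normalising gives C 2.000, Ba 1.000, N 2.000
→ C2BaN2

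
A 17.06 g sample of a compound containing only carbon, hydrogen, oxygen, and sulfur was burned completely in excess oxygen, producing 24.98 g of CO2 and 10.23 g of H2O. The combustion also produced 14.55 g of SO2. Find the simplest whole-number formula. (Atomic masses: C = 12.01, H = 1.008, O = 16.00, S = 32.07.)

mol C = 24.98 / 44.01 = 0.5676; mass C = 0.5676 × 12.01 = 6.817 g
mol H = 2 × (10.23 / 18.02) = 1.135; mass H = 1.135 × 1.008 = 1.144 g
mol S = 14.55 / 64.07 = 0.2271; mass S = 7.283 g
mass O = 17.06 − (15.24) = 1.816 g → mol O = 0.1135
Divide by the smallest (0.1135 mol O): C 5.002, H 10.005, O 1.000, S 2.001
→ C5H10OS2

C5H10OS2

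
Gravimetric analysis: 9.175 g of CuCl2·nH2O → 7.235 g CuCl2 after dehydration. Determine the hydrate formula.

Mass of water lost = 9.175 − 7.235 = 1.94 g → 1.94 / 18.02 = 0.1077 mol H2O
Molar mass of CuCl2 = 134.45 g/mol → mol CuCl2 = 7.235 / 134.45 = 0.05381
n = 0.1077 / 0.05381 = 2.00 ≈ 2 → CuCl2·2H2O

CuCl2·2H2O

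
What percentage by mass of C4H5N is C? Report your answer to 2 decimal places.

71.61%

Molar mass = 4(12.01) + 5(1.008) + 1(14.01) = 67.090 g/mol
Mass of C per mole = 4 × 12.01 = 48.040 g
% C = 48.040 / 67.090 × 100 = 71.61%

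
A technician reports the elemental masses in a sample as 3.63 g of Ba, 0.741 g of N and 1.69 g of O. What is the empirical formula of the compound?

Ba: 3.63 g ÷ 137.33 g/mol = 0.02643 mol
N: 0.741 g ÷ 14.01 g/mol = 0.05289 mol
O: 1.69 g ÷ 16.00 g/mol = 0.1056 mol
Ratios (÷ 0.02643): Ba 1.000, N 2.001, O 3.996
≈ 1:2:4 → BaN2O4

BaN2O4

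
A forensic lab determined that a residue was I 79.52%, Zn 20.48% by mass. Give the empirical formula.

Assume 100 g: 79.52 g I, 20.48 g Zn.
n(I) = 79.52/126.90 = 0.6266, n(Zn) = 20.48/65.38 = 0.3132
Smallest is Zn at 0.3132 mol; normalising gives I 2.000, Zn 1.000
≈ 2:1 → I2Zn

I2Zn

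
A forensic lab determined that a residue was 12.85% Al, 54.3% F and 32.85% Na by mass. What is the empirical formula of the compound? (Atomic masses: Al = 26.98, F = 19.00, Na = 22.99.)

AlF6Na3

Assume 100 g: 12.85 g Al, 54.3 g F, 32.85 g Na.
n(Al) = 12.85/26.98 = 0.4763, n(F) = 54.3/19.00 = 2.858, n(Na) = 32.85/22.99 = 1.429
Ratios (÷ 0.4763): Al 1.000, F 6.000, Na 3.000
→ AlF6Na3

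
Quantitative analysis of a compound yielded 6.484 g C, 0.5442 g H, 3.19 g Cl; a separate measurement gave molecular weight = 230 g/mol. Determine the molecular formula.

C12H12Cl2

Moles — C: 6.484 / 12.01 = 0.5399 mol; H: 0.5442 / 1.008 = 0.5399 mol; Cl: 3.19 / 35.45 = 0.08999 mol
Smallest is Cl at 0.08999 mol; normalising gives C 6.000, H 6.000, Cl 1.000
→ C6H6Cl
Empirical-formula mass = 113.56 g/mol
n = 230 / 113.56 = 2.03 ≈ 2
Molecular formula = (C6H6Cl)×2 = C12H12Cl2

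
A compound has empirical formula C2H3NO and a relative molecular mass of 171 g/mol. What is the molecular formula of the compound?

Empirical-formula mass = 57.05 g/mol
n = 171 / 57.05 = 3.00 ≈ 3
Molecular formula = (C2H3NO)3 = C6H9N3O3

C6H9N3O3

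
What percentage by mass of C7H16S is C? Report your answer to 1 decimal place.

Molar mass = 7(12.01) + 16(1.008) + 1(32.07) = 132.268 g/mol
Mass of C per mole = 7 × 12.01 = 84.070 g
% C = 84.070 / 132.268 × 100 = 63.6%

63.6%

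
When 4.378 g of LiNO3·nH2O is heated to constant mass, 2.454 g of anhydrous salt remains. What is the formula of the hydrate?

Mass of water lost = 4.378 − 2.454 = 1.924 g → 1.924 / 18.02 = 0.1068 mol H2O
Molar mass of LiNO3 = 68.95 g/mol → mol LiNO3 = 2.454 / 68.95 = 0.03559
n = 0.1068 / 0.03559 = 3.00 ≈ 3 → LiNO3·3H2O

LiNO3·3H2O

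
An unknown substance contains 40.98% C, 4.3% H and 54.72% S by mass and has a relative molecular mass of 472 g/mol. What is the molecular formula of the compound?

Assume 100 g: 40.98 g C, 4.3 g H, 54.72 g S.
Moles — C: 40.98 / 12.01 = 3.412 mol; H: 4.3 / 1.008 = 4.266 mol; S: 54.72 / 32.07 = 1.706 mol
Smallest is S at 1.706 mol; normalising gives C 2.000, H 2.500, S 1.000
Scaling by 2: C 4.00, H 5.00, S 2.00 → C4H5S2
Empirical-formula mass = 117.22 g/mol
n = 472 / 117.22 = 4.03 ≈ 4
Molecular formula = (C4H5S2)×4 = C16H20S8

C16H20S8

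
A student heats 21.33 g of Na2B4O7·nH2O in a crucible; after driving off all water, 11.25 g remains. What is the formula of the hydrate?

Mass of water lost = 21.33 − 11.25 = 10.08 g → 10.08 / 18.02 = 0.5594 mol H2O
Molar mass of Na2B4O7 = 201.22 g/mol → mol Na2B4O7 = 11.25 / 201.22 = 0.05591
n = 0.5594 / 0.05591 = 10.01 ≈ 10 → Na2B4O7·10H2O

Na2B4O7·10H2O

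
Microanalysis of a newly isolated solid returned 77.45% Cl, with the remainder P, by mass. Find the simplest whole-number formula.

Assume 100 g: 77.45 g Cl, 22.55 g P.
n(Cl) = 77.45/35.45 = 2.185, n(P) = 22.55/30.97 = 0.7281
Divide by the smallest (0.7281 mol P): Cl 3.001, P 1.000
Ratio ≈ 3:1, so the empirical formula is Cl3P

Cl3P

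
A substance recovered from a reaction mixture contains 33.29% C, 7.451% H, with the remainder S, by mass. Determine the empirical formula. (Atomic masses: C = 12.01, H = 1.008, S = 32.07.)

C3H8S2

Assume 100 g: 33.29 g C, 7.451 g H, 59.259 g S.
n(C) = 33.29/12.01 = 2.772, n(H) = 7.451/1.008 = 7.392, n(S) = 59.259/32.07 = 1.848
Smallest is S at 1.848 mol; normalising gives C 1.500, H 4.000, S 1.000
Scaling by 2: C 3.00, H 8.00, S 2.00 → C3H8S2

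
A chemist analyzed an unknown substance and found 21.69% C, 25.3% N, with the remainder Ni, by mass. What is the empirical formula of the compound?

Assume 100 g: 21.69 g C, 25.3 g N, 53.01 g Ni.
n(C) = 21.69/12.01 = 1.806, n(N) = 25.3/14.01 = 1.806, n(Ni) = 53.01/58.69 = 0.9032
Ratios (÷ 0.9032): C 2.000, N 1.999, Ni 1.000
≈ 2:2:1 → C2N2Ni

C2N2Ni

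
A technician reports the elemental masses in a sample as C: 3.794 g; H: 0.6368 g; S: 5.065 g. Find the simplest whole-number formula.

C2H4S

C: 3.794 g ÷ 12.01 g/mol = 0.3159 mol
H: 0.6368 g ÷ 1.008 g/mol = 0.6317 mol
S: 5.065 g ÷ 32.07 g/mol = 0.1579 mol
Ratios (÷ 0.1579): C 2.000, H 4.000, S 1.000
≈ 2:4:1 → C2H4S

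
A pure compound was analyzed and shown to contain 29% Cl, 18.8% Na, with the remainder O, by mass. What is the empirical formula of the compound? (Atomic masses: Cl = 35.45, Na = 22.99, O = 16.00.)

ClNaO4

Assume 100 g: 29 g Cl, 18.8 g Na, 52.2 g O.
Cl: 29 g ÷ 35.45 g/mol = 0.8181 mol
Na: 18.8 g ÷ 22.99 g/mol = 0.8177 mol
O: 52.2 g ÷ 16.00 g/mol = 3.263 mol
Divide by the smallest (0.8177 mol Na): Cl 1.000, Na 1.000, O 3.990
≈ 1:1:4 → ClNaO4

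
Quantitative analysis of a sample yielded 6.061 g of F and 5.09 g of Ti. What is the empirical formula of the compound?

F3Ti

Moles — F: 6.061 / 19.00 = 0.319 mol; Ti: 5.09 / 47.87 = 0.1063 mol
Smallest is Ti at 0.1063 mol; normalising gives F 3.000, Ti 1.000
→ F3Ti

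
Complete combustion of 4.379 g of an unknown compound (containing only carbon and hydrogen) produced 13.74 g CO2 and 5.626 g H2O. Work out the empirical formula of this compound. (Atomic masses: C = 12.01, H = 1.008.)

CH2

mol C = 13.74 / 44.01 = 0.3122; mass C = 0.3122 × 12.01 = 3.750 g
mol H = 2 × (5.626 / 18.02) = 0.6244; mass H = 0.6244 × 1.008 = 0.6294 g
Smallest is C at 0.3122 mol; normalising gives C 1.000, H 2.000
≈ 1:2 → CH2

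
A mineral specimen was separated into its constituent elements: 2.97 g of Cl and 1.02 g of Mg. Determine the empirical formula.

Moles — Cl: 2.97 / 35.45 = 0.08378 mol; Mg: 1.02 / 24.31 = 0.04196 mol
Ratios (÷ 0.04196): Cl 1.997, Mg 1.000
→ Cl2Mg

Cl2Mg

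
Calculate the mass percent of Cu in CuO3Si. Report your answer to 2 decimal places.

Molar mass = 1(63.55) + 3(16.00) + 1(28.09) = 139.640 g/mol
Mass of Cu per mole = 1 × 63.55 = 63.550 g
% Cu = 63.550 / 139.640 × 100 = 45.51%

45.51%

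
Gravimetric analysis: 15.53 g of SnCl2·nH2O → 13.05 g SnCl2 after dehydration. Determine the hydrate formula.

Mass of water lost = 15.53 − 13.05 = 2.48 g → 2.48 / 18.02 = 0.1376 mol H2O
Molar mass of SnCl2 = 189.61 g/mol → mol SnCl2 = 13.05 / 189.61 = 0.06883
n = 0.1376 / 0.06883 = 2.00 ≈ 2 → SnCl2·2H2O

SnCl2·2H2O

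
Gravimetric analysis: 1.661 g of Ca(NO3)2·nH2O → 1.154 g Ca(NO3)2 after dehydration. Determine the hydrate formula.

Ca(NO3)2·4H2O

Mass of water lost = 1.661 − 1.154 = 0.507 g → 0.507 / 18.02 = 0.02814 mol H2O
Molar mass of Ca(NO3)2 = 164.10 g/mol → mol Ca(NO3)2 = 1.154 / 164.10 = 0.007032
n = 0.02814 / 0.007032 = 4.00 ≈ 4 → Ca(NO3)2·4H2O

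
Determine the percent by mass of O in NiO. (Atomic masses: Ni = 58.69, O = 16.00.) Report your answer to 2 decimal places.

Molar mass = 1(58.69) + 1(16.00) = 74.690 g/mol
Mass of O per mole = 1 × 16.00 = 16.000 g
% O = 16.000 / 74.690 × 100 = 21.42%

21.42%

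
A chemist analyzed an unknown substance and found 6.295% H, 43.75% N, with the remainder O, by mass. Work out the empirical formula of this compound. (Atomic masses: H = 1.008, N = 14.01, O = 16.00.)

H2NO

Assume 100 g: 6.295 g H, 43.75 g N, 49.955 g O.
H: 6.295 g ÷ 1.008 g/mol = 6.245 mol
N: 43.75 g ÷ 14.01 g/mol = 3.123 mol
O: 49.955 g ÷ 16.00 g/mol = 3.122 mol
Ratios (÷ 3.122): H 2.000, N 1.000, O 1.000
≈ 2:1:1 → H2NO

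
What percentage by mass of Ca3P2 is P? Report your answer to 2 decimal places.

Molar mass = 3(40.08) + 2(30.97) = 182.180 g/mol
Mass of P per mole = 2 × 30.97 = 61.940 g
% P = 61.940 / 182.180 × 100 = 34.00%

34.00%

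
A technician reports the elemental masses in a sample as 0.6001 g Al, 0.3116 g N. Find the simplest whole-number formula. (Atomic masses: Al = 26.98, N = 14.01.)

AlN

Moles — Al: 0.6001 / 26.98 = 0.02224 mol; N: 0.3116 / 14.01 = 0.02224 mol
Divide by the smallest (0.02224 mol N): Al 1.000, N 1.000
Ratio ≈ 1:1, so the empirical formula is AlN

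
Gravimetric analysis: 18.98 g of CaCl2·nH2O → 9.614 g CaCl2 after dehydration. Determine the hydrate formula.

CaCl2·6H2O

Mass of water lost = 18.98 − 9.614 = 9.366 g → 9.366 / 18.02 = 0.5198 mol H2O
Molar mass of CaCl2 = 110.98 g/mol → mol CaCl2 = 9.614 / 110.98 = 0.08663
n = 0.5198 / 0.08663 = 6.00 ≈ 6 → CaCl2·6H2O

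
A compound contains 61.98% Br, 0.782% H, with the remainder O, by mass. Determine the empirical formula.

BrHO3

Assume 100 g: 61.98 g Br, 0.782 g H, 37.238 g O.
n(Br) = 61.98/79.90 = 0.7757, n(H) = 0.782/1.008 = 0.7758, n(O) = 37.238/16.00 = 2.327
Ratios (÷ 0.7757): Br 1.000, H 1.000, O 3.000
→ BrHO3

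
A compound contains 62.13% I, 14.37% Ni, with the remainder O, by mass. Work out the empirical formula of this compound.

I2NiO6

Assume 100 g: 62.13 g I, 14.37 g Ni, 23.5 g O.
I: 62.13 g ÷ 126.90 g/mol = 0.4896 mol
Ni: 14.37 g ÷ 58.69 g/mol = 0.2448 mol
O: 23.5 g ÷ 16.00 g/mol = 1.469 mol
Smallest is Ni at 0.2448 mol; normalising gives I 2.000, Ni 1.000, O 5.999
Ratio ≈ 2:1:6, so the empirical formula is I2NiO6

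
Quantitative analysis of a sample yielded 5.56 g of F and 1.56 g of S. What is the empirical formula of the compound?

F6S

Moles — F: 5.56 / 19.00 = 0.2926 mol; S: 1.56 / 32.07 = 0.04864 mol
Divide by the smallest (0.04864 mol S): F 6.016, S 1.000
Ratio ≈ 6:1, so the empirical formula is F6S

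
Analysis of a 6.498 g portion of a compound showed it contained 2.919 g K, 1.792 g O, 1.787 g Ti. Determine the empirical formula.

Moles — K: 2.919 / 39.10 = 0.07465 mol; O: 1.792 / 16.00 = 0.112 mol; Ti: 1.787 / 47.87 = 0.03733 mol
Smallest is Ti at 0.03733 mol; normalising gives K 2.000, O 3.000, Ti 1.000
→ K2O3Ti

K2O3Ti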